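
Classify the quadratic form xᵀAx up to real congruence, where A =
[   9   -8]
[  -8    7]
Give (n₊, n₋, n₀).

Answer: (1, 1, 0)

Derivation:
step 0: pivot 9 → sign +
step 1: pivot -1/9 → sign −
signature = (1, 1, 0)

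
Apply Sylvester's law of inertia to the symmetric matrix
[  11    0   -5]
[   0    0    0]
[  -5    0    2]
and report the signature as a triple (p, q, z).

step 0: pivot 11 → sign +
step 1: pivot -3/11 → sign −
step 2: row/col 2 already zero → sign 0
signature = (1, 1, 1)

Answer: (1, 1, 1)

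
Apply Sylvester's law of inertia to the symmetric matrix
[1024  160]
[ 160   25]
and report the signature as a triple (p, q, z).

Answer: (1, 0, 1)

Derivation:
step 0: pivot 1024 → sign +
step 1: row/col 1 already zero → sign 0
signature = (1, 0, 1)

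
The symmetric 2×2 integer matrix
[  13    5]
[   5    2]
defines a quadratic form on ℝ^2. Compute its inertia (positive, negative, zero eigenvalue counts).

step 0: pivot 13 → sign +
step 1: pivot 1/13 → sign +
signature = (2, 0, 0)

Answer: (2, 0, 0)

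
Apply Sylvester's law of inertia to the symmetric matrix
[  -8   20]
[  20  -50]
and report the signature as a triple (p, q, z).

Answer: (0, 1, 1)

Derivation:
step 0: pivot -8 → sign −
step 1: row/col 1 already zero → sign 0
signature = (0, 1, 1)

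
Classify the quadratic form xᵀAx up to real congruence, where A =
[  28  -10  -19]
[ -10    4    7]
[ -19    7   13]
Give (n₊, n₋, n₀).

step 0: pivot 28 → sign +
step 1: pivot 3/7 → sign +
step 2: row/col 2 already zero → sign 0
signature = (2, 0, 1)

Answer: (2, 0, 1)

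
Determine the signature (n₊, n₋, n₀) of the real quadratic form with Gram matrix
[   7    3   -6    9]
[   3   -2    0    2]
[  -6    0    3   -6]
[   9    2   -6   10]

step 0: pivot 7 → sign +
step 1: pivot -23/7 → sign −
step 2: pivot -3/23 → sign −
step 3: row/col 3 already zero → sign 0
signature = (1, 2, 1)

Answer: (1, 2, 1)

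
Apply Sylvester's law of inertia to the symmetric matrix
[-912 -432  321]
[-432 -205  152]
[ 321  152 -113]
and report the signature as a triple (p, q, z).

step 0: pivot -912 → sign −
step 1: pivot -7/19 → sign −
step 2: pivot -1/112 → sign −
signature = (0, 3, 0)

Answer: (0, 3, 0)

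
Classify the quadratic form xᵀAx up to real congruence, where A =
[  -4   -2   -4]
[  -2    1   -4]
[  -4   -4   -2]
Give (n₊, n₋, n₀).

Answer: (1, 1, 1)

Derivation:
step 0: pivot -4 → sign −
step 1: pivot 2 → sign +
step 2: row/col 2 already zero → sign 0
signature = (1, 1, 1)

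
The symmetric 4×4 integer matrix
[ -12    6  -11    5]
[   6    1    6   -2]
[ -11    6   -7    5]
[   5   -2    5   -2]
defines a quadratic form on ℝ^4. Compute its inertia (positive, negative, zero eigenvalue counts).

Answer: (2, 2, 0)

Derivation:
step 0: pivot -12 → sign −
step 1: pivot 4 → sign +
step 2: pivot 145/48 → sign +
step 3: pivot -3/145 → sign −
signature = (2, 2, 0)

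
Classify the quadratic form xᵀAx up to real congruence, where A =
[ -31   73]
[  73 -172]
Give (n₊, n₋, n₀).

step 0: pivot -31 → sign −
step 1: pivot -3/31 → sign −
signature = (0, 2, 0)

Answer: (0, 2, 0)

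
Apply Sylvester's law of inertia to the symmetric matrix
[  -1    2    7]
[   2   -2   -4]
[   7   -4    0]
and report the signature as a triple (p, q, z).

Answer: (1, 2, 0)

Derivation:
step 0: pivot -1 → sign −
step 1: pivot 2 → sign +
step 2: pivot -1 → sign −
signature = (1, 2, 0)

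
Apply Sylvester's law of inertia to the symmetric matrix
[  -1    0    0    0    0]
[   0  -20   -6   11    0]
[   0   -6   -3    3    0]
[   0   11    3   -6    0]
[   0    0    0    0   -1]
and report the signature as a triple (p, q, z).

Answer: (1, 4, 0)

Derivation:
step 0: pivot -1 → sign −
step 1: pivot -20 → sign −
step 2: pivot -6/5 → sign −
step 3: pivot 1/8 → sign +
step 4: pivot -1 → sign −
signature = (1, 4, 0)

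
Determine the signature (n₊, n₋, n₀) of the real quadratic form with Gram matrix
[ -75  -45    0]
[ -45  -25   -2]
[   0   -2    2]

step 0: pivot -75 → sign −
step 1: pivot 2 → sign +
step 2: row/col 2 already zero → sign 0
signature = (1, 1, 1)

Answer: (1, 1, 1)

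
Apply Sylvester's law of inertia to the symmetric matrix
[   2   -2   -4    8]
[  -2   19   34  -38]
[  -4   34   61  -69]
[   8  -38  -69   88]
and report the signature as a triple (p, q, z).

step 0: pivot 2 → sign +
step 1: pivot 17 → sign +
step 2: pivot 1/17 → sign +
step 3: pivot 3 → sign +
signature = (4, 0, 0)

Answer: (4, 0, 0)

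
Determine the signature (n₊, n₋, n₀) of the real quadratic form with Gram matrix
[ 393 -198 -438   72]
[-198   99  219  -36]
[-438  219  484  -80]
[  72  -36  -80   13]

Answer: (2, 2, 0)

Derivation:
step 0: pivot 393 → sign +
step 1: pivot -99/131 → sign −
step 2: pivot -5/11 → sign −
step 3: pivot 1/5 → sign +
signature = (2, 2, 0)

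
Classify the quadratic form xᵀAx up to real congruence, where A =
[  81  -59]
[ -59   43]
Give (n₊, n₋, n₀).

step 0: pivot 81 → sign +
step 1: pivot 2/81 → sign +
signature = (2, 0, 0)

Answer: (2, 0, 0)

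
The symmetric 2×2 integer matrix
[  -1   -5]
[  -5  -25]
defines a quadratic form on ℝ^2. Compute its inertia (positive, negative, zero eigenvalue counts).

step 0: pivot -1 → sign −
step 1: row/col 1 already zero → sign 0
signature = (0, 1, 1)

Answer: (0, 1, 1)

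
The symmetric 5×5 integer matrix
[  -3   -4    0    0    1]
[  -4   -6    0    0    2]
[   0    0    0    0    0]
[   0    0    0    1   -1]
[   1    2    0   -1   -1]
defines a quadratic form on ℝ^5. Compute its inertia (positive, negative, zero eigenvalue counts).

Answer: (1, 3, 1)

Derivation:
step 0: pivot -3 → sign −
step 1: pivot -2/3 → sign −
step 2: pivot 1 → sign +
step 3: pivot -1 → sign −
step 4: row/col 4 already zero → sign 0
signature = (1, 3, 1)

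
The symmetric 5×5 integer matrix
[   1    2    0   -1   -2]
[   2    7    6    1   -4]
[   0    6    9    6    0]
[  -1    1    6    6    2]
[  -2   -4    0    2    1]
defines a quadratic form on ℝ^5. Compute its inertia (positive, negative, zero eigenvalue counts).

Answer: (3, 2, 0)

Derivation:
step 0: pivot 1 → sign +
step 1: pivot 3 → sign +
step 2: pivot -3 → sign −
step 3: pivot 2 → sign +
step 4: pivot -3 → sign −
signature = (3, 2, 0)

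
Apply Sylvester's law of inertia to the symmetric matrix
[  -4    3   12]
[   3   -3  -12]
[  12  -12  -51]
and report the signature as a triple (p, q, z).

Answer: (0, 3, 0)

Derivation:
step 0: pivot -4 → sign −
step 1: pivot -3/4 → sign −
step 2: pivot -3 → sign −
signature = (0, 3, 0)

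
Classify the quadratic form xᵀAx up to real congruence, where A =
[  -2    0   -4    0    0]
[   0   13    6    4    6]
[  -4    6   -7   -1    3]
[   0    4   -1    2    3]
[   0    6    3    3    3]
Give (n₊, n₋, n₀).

Answer: (3, 2, 0)

Derivation:
step 0: pivot -2 → sign −
step 1: pivot 13 → sign +
step 2: pivot -23/13 → sign −
step 3: pivot 123/23 → sign +
step 4: pivot 6/41 → sign +
signature = (3, 2, 0)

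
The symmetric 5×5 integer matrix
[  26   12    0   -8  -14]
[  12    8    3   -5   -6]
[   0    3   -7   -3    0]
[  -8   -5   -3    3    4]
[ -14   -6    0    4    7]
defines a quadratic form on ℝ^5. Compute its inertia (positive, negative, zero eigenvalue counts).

step 0: pivot 26 → sign +
step 1: pivot 32/13 → sign +
step 2: pivot -341/32 → sign −
step 3: pivot 10/341 → sign +
step 4: pivot -3/5 → sign −
signature = (3, 2, 0)

Answer: (3, 2, 0)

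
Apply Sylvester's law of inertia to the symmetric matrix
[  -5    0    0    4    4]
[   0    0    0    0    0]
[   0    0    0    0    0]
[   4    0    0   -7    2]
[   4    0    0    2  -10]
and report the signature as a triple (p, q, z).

Answer: (1, 2, 2)

Derivation:
step 0: pivot -5 → sign −
step 1: pivot -19/5 → sign −
step 2: pivot 6/19 → sign +
step 3: row/col 3 already zero → sign 0
step 4: row/col 4 already zero → sign 0
signature = (1, 2, 2)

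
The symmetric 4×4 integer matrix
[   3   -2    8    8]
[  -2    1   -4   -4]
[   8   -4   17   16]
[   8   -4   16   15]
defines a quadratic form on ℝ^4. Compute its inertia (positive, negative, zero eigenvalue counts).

Answer: (2, 2, 0)

Derivation:
step 0: pivot 3 → sign +
step 1: pivot -1/3 → sign −
step 2: pivot 1 → sign +
step 3: pivot -1 → sign −
signature = (2, 2, 0)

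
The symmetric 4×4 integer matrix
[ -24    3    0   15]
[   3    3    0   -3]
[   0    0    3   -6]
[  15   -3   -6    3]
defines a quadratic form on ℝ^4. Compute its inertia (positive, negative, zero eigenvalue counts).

step 0: pivot -24 → sign −
step 1: pivot 27/8 → sign +
step 2: pivot 3 → sign +
step 3: row/col 3 already zero → sign 0
signature = (2, 1, 1)

Answer: (2, 1, 1)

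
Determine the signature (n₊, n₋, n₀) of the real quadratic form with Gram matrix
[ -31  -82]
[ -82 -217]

Answer: (0, 2, 0)

Derivation:
step 0: pivot -31 → sign −
step 1: pivot -3/31 → sign −
signature = (0, 2, 0)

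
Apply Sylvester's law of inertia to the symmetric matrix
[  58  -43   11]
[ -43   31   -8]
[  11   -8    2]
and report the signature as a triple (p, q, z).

step 0: pivot 58 → sign +
step 1: pivot -51/58 → sign −
step 2: pivot -1/17 → sign −
signature = (1, 2, 0)

Answer: (1, 2, 0)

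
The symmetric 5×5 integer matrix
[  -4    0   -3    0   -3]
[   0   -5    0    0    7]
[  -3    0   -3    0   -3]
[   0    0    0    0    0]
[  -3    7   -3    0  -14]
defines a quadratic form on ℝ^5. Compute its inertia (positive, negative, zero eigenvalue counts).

Answer: (0, 4, 1)

Derivation:
step 0: pivot -4 → sign −
step 1: pivot -5 → sign −
step 2: pivot -3/4 → sign −
step 3: pivot -6/5 → sign −
step 4: row/col 4 already zero → sign 0
signature = (0, 4, 1)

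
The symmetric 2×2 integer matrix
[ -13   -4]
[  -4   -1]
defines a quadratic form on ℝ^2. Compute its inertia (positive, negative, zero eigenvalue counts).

Answer: (1, 1, 0)

Derivation:
step 0: pivot -13 → sign −
step 1: pivot 3/13 → sign +
signature = (1, 1, 0)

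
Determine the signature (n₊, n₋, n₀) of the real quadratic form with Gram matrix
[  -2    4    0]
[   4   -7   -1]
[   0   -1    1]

step 0: pivot -2 → sign −
step 1: pivot 1 → sign +
step 2: row/col 2 already zero → sign 0
signature = (1, 1, 1)

Answer: (1, 1, 1)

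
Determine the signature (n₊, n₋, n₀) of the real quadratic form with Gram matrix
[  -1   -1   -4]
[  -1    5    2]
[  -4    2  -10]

Answer: (1, 1, 1)

Derivation:
step 0: pivot -1 → sign −
step 1: pivot 6 → sign +
step 2: row/col 2 already zero → sign 0
signature = (1, 1, 1)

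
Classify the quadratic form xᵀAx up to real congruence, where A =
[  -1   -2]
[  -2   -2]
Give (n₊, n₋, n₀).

step 0: pivot -1 → sign −
step 1: pivot 2 → sign +
signature = (1, 1, 0)

Answer: (1, 1, 0)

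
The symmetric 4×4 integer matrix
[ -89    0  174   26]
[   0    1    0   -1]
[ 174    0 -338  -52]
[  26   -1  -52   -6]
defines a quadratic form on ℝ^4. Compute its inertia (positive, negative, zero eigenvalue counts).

step 0: pivot -89 → sign −
step 1: pivot 1 → sign +
step 2: pivot 194/89 → sign +
step 3: pivot -3/97 → sign −
signature = (2, 2, 0)

Answer: (2, 2, 0)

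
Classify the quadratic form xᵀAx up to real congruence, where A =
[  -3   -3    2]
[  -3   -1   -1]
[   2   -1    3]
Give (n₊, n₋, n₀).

step 0: pivot -3 → sign −
step 1: pivot 2 → sign +
step 2: pivot -1/6 → sign −
signature = (1, 2, 0)

Answer: (1, 2, 0)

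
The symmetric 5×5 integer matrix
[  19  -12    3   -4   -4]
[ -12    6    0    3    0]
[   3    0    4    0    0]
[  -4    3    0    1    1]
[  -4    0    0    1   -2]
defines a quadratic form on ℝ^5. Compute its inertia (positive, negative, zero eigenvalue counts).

Answer: (3, 1, 1)

Derivation:
step 0: pivot 19 → sign +
step 1: pivot -30/19 → sign −
step 2: pivot 29/5 → sign +
step 3: pivot 3/58 → sign +
step 4: row/col 4 already zero → sign 0
signature = (3, 1, 1)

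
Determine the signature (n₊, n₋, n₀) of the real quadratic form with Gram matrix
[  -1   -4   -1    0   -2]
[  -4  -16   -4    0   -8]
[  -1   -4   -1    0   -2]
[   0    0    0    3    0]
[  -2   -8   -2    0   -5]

step 0: pivot -1 → sign −
step 1: pivot 3 → sign +
step 2: pivot -1 → sign −
step 3: row/col 3 already zero → sign 0
step 4: row/col 4 already zero → sign 0
signature = (1, 2, 2)

Answer: (1, 2, 2)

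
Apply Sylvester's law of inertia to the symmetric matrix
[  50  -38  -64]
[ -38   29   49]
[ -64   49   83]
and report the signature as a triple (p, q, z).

step 0: pivot 50 → sign +
step 1: pivot 3/25 → sign +
step 2: row/col 2 already zero → sign 0
signature = (2, 0, 1)

Answer: (2, 0, 1)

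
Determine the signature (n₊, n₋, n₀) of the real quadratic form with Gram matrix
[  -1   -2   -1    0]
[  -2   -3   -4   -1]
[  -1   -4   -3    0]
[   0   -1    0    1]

Answer: (2, 2, 0)

Derivation:
step 0: pivot -1 → sign −
step 1: pivot 1 → sign +
step 2: pivot -6 → sign −
step 3: pivot 2/3 → sign +
signature = (2, 2, 0)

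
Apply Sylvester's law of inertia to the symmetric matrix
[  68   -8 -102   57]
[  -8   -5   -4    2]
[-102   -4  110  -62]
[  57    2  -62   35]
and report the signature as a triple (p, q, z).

step 0: pivot 68 → sign +
step 1: pivot -101/17 → sign −
step 2: pivot 9/101 → sign +
step 3: pivot -1/18 → sign −
signature = (2, 2, 0)

Answer: (2, 2, 0)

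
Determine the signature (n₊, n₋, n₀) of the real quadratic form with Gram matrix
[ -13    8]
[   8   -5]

Answer: (0, 2, 0)

Derivation:
step 0: pivot -13 → sign −
step 1: pivot -1/13 → sign −
signature = (0, 2, 0)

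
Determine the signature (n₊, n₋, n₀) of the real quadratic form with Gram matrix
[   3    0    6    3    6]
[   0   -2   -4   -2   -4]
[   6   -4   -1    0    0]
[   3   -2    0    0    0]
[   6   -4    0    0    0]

step 0: pivot 3 → sign +
step 1: pivot -2 → sign −
step 2: pivot -5 → sign −
step 3: pivot -1/5 → sign −
step 4: row/col 4 already zero → sign 0
signature = (1, 3, 1)

Answer: (1, 3, 1)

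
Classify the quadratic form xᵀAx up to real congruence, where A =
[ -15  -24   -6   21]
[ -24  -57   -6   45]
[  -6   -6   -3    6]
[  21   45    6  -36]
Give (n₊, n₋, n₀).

Answer: (1, 2, 1)

Derivation:
step 0: pivot -15 → sign −
step 1: pivot -93/5 → sign −
step 2: pivot 3/31 → sign +
step 3: row/col 3 already zero → sign 0
signature = (1, 2, 1)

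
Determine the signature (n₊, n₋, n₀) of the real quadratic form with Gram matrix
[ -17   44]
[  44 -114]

Answer: (0, 2, 0)

Derivation:
step 0: pivot -17 → sign −
step 1: pivot -2/17 → sign −
signature = (0, 2, 0)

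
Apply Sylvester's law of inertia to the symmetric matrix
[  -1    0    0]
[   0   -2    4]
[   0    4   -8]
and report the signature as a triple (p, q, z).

step 0: pivot -1 → sign −
step 1: pivot -2 → sign −
step 2: row/col 2 already zero → sign 0
signature = (0, 2, 1)

Answer: (0, 2, 1)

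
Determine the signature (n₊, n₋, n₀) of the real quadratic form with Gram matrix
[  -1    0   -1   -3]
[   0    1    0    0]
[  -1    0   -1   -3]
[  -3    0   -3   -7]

Answer: (2, 1, 1)

Derivation:
step 0: pivot -1 → sign −
step 1: pivot 1 → sign +
step 2: pivot 2 → sign +
step 3: row/col 3 already zero → sign 0
signature = (2, 1, 1)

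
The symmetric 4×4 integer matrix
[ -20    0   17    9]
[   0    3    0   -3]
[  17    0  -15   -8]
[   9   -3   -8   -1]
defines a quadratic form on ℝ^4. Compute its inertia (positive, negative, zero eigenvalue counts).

step 0: pivot -20 → sign −
step 1: pivot 3 → sign +
step 2: pivot -11/20 → sign −
step 3: pivot 3/11 → sign +
signature = (2, 2, 0)

Answer: (2, 2, 0)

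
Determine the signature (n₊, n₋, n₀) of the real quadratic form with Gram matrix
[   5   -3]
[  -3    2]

step 0: pivot 5 → sign +
step 1: pivot 1/5 → sign +
signature = (2, 0, 0)

Answer: (2, 0, 0)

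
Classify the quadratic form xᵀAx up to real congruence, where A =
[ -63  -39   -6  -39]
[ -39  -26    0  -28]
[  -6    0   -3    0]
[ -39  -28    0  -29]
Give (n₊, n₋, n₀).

Answer: (1, 3, 0)

Derivation:
step 0: pivot -63 → sign −
step 1: pivot -13/7 → sign −
step 2: pivot 5 → sign +
step 3: pivot -3/65 → sign −
signature = (1, 3, 0)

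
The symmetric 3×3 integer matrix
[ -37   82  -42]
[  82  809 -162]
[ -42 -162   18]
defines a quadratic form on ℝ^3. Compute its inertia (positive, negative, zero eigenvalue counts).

step 0: pivot -37 → sign −
step 1: pivot 36657/37 → sign +
step 2: pivot 2/4073 → sign +
signature = (2, 1, 0)

Answer: (2, 1, 0)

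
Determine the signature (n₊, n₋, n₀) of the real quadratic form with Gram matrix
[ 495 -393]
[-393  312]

Answer: (1, 1, 0)

Derivation:
step 0: pivot 495 → sign +
step 1: pivot -1/55 → sign −
signature = (1, 1, 0)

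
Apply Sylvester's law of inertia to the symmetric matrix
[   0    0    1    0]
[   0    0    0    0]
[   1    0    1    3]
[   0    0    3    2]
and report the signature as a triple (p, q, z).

Answer: (2, 1, 1)

Derivation:
step 0: pivot 1 → sign +
step 1: pivot -1 → sign −
step 2: pivot 2 → sign +
step 3: row/col 3 already zero → sign 0
signature = (2, 1, 1)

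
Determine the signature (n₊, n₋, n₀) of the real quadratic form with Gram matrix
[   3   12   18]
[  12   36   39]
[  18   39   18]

Answer: (2, 1, 0)

Derivation:
step 0: pivot 3 → sign +
step 1: pivot -12 → sign −
step 2: pivot 3/4 → sign +
signature = (2, 1, 0)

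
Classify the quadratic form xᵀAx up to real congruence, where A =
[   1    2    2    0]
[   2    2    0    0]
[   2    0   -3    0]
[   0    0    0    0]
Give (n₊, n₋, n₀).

step 0: pivot 1 → sign +
step 1: pivot -2 → sign −
step 2: pivot 1 → sign +
step 3: row/col 3 already zero → sign 0
signature = (2, 1, 1)

Answer: (2, 1, 1)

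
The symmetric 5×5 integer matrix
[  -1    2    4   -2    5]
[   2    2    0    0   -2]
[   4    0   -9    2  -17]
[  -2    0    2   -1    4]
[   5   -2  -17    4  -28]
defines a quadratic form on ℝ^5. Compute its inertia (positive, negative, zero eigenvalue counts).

Answer: (3, 2, 0)

Derivation:
step 0: pivot -1 → sign −
step 1: pivot 6 → sign +
step 2: pivot -11/3 → sign −
step 3: pivot 5/11 → sign +
step 4: pivot 6/5 → sign +
signature = (3, 2, 0)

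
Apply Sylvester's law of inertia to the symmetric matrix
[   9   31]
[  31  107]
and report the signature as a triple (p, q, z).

step 0: pivot 9 → sign +
step 1: pivot 2/9 → sign +
signature = (2, 0, 0)

Answer: (2, 0, 0)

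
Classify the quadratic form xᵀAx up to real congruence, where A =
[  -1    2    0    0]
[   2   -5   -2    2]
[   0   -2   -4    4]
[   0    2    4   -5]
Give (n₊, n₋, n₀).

step 0: pivot -1 → sign −
step 1: pivot -1 → sign −
step 2: pivot -1 → sign −
step 3: row/col 3 already zero → sign 0
signature = (0, 3, 1)

Answer: (0, 3, 1)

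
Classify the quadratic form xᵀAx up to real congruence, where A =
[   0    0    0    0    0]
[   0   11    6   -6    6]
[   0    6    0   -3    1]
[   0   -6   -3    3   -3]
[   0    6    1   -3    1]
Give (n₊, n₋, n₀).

step 0: pivot 11 → sign +
step 1: pivot -36/11 → sign −
step 2: pivot -1/4 → sign −
step 3: pivot -2/3 → sign −
step 4: row/col 4 already zero → sign 0
signature = (1, 3, 1)

Answer: (1, 3, 1)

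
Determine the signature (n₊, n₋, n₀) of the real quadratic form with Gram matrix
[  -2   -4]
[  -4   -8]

Answer: (0, 1, 1)

Derivation:
step 0: pivot -2 → sign −
step 1: row/col 1 already zero → sign 0
signature = (0, 1, 1)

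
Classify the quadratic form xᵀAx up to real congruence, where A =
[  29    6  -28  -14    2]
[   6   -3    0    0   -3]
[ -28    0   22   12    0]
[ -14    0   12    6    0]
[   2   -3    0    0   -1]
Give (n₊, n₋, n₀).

Answer: (3, 2, 0)

Derivation:
step 0: pivot 29 → sign +
step 1: pivot -123/29 → sign −
step 2: pivot 118/41 → sign +
step 3: pivot -50/59 → sign −
step 4: pivot 2/25 → sign +
signature = (3, 2, 0)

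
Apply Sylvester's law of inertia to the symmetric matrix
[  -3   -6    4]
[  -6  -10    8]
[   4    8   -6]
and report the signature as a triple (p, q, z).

step 0: pivot -3 → sign −
step 1: pivot 2 → sign +
step 2: pivot -2/3 → sign −
signature = (1, 2, 0)

Answer: (1, 2, 0)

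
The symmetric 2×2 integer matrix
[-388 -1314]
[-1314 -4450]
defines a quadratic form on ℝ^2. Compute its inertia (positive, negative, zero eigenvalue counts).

Answer: (0, 2, 0)

Derivation:
step 0: pivot -388 → sign −
step 1: pivot -1/97 → sign −
signature = (0, 2, 0)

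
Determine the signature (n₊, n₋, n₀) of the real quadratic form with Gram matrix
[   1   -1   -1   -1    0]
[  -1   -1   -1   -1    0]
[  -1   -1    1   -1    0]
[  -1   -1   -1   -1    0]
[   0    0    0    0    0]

Answer: (2, 1, 2)

Derivation:
step 0: pivot 1 → sign +
step 1: pivot -2 → sign −
step 2: pivot 2 → sign +
step 3: row/col 3 already zero → sign 0
step 4: row/col 4 already zero → sign 0
signature = (2, 1, 2)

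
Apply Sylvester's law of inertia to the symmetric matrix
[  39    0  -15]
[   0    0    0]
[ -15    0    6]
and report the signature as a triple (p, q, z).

Answer: (2, 0, 1)

Derivation:
step 0: pivot 39 → sign +
step 1: pivot 3/13 → sign +
step 2: row/col 2 already zero → sign 0
signature = (2, 0, 1)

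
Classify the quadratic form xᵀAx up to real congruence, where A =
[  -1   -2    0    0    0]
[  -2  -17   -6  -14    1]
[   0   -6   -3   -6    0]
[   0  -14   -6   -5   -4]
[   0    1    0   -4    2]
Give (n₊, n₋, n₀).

Answer: (1, 4, 0)

Derivation:
step 0: pivot -1 → sign −
step 1: pivot -13 → sign −
step 2: pivot -3/13 → sign −
step 3: pivot 11 → sign +
step 4: pivot -3/11 → sign −
signature = (1, 4, 0)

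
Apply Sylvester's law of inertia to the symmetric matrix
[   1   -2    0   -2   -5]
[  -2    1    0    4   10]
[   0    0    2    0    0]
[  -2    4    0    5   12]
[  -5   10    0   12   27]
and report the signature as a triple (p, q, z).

Answer: (3, 2, 0)

Derivation:
step 0: pivot 1 → sign +
step 1: pivot -3 → sign −
step 2: pivot 2 → sign +
step 3: pivot 1 → sign +
step 4: pivot -2 → sign −
signature = (3, 2, 0)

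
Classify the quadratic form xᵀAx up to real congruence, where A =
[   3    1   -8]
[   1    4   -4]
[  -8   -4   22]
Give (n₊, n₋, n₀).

Answer: (3, 0, 0)

Derivation:
step 0: pivot 3 → sign +
step 1: pivot 11/3 → sign +
step 2: pivot 2/11 → sign +
signature = (3, 0, 0)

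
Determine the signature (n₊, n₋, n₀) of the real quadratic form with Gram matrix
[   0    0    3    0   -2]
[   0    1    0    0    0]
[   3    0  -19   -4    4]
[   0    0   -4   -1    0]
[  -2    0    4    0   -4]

step 0: pivot 1 → sign +
step 1: pivot -19 → sign −
step 2: pivot 9/19 → sign +
step 3: pivot -1 → sign −
step 4: row/col 4 already zero → sign 0
signature = (2, 2, 1)

Answer: (2, 2, 1)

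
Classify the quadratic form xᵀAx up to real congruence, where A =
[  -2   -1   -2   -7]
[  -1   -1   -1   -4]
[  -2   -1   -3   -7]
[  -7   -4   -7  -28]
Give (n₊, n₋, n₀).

step 0: pivot -2 → sign −
step 1: pivot -1/2 → sign −
step 2: pivot -1 → sign −
step 3: pivot -3 → sign −
signature = (0, 4, 0)

Answer: (0, 4, 0)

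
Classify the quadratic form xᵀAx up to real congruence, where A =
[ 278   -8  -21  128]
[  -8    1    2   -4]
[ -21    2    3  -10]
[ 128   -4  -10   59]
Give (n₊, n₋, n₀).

step 0: pivot 278 → sign +
step 1: pivot 107/139 → sign +
step 2: pivot -239/214 → sign −
step 3: pivot -3/239 → sign −
signature = (2, 2, 0)

Answer: (2, 2, 0)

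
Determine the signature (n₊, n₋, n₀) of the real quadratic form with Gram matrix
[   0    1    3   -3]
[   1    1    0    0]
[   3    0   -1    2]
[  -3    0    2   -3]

step 0: pivot 1 → sign +
step 1: pivot -1 → sign −
step 2: pivot 8 → sign +
step 3: pivot -1/8 → sign −
signature = (2, 2, 0)

Answer: (2, 2, 0)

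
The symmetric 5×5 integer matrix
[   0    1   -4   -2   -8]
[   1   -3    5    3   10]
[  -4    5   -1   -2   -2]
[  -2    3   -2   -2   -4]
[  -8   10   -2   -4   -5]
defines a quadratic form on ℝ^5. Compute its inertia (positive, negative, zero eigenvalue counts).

step 0: pivot -3 → sign −
step 1: pivot 1/3 → sign +
step 2: pivot -9 → sign −
step 3: pivot -2/9 → sign −
step 4: pivot -1 → sign −
signature = (1, 4, 0)

Answer: (1, 4, 0)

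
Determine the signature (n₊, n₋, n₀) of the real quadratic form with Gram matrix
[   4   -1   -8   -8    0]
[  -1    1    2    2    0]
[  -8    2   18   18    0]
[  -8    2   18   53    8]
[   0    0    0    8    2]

Answer: (5, 0, 0)

Derivation:
step 0: pivot 4 → sign +
step 1: pivot 3/4 → sign +
step 2: pivot 2 → sign +
step 3: pivot 35 → sign +
step 4: pivot 6/35 → sign +
signature = (5, 0, 0)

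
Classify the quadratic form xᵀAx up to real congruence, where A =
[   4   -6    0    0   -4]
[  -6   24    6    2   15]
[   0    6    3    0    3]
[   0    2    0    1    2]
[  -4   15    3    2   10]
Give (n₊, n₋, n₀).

step 0: pivot 4 → sign +
step 1: pivot 15 → sign +
step 2: pivot 3/5 → sign +
step 3: pivot -1/3 → sign −
step 4: row/col 4 already zero → sign 0
signature = (3, 1, 1)

Answer: (3, 1, 1)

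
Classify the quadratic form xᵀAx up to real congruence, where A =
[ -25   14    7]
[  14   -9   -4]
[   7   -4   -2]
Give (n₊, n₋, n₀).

step 0: pivot -25 → sign −
step 1: pivot -29/25 → sign −
step 2: pivot -1/29 → sign −
signature = (0, 3, 0)

Answer: (0, 3, 0)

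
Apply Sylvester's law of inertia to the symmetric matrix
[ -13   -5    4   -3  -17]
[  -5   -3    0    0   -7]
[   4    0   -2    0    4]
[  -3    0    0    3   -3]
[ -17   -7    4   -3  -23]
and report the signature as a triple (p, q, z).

Answer: (2, 3, 0)

Derivation:
step 0: pivot -13 → sign −
step 1: pivot -14/13 → sign −
step 2: pivot 10/7 → sign +
step 3: pivot 3/10 → sign +
step 4: pivot -2 → sign −
signature = (2, 3, 0)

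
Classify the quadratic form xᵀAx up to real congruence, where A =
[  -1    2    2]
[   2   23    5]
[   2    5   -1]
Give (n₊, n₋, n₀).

Answer: (1, 1, 1)

Derivation:
step 0: pivot -1 → sign −
step 1: pivot 27 → sign +
step 2: row/col 2 already zero → sign 0
signature = (1, 1, 1)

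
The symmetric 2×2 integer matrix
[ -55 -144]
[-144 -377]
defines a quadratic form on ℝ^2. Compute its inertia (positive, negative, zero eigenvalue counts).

Answer: (1, 1, 0)

Derivation:
step 0: pivot -55 → sign −
step 1: pivot 1/55 → sign +
signature = (1, 1, 0)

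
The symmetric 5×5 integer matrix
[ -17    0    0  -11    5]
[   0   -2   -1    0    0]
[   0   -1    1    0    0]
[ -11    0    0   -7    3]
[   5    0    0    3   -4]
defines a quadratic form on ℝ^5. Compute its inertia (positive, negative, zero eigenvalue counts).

step 0: pivot -17 → sign −
step 1: pivot -2 → sign −
step 2: pivot 3/2 → sign +
step 3: pivot 2/17 → sign +
step 4: pivot -3 → sign −
signature = (2, 3, 0)

Answer: (2, 3, 0)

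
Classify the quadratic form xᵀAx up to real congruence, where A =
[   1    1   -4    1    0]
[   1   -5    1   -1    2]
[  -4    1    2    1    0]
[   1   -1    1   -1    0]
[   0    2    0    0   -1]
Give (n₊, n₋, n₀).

Answer: (1, 3, 1)

Derivation:
step 0: pivot 1 → sign +
step 1: pivot -6 → sign −
step 2: pivot -59/6 → sign −
step 3: pivot -12/59 → sign −
step 4: row/col 4 already zero → sign 0
signature = (1, 3, 1)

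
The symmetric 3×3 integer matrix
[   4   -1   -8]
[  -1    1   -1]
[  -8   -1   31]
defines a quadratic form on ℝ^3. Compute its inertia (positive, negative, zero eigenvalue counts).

step 0: pivot 4 → sign +
step 1: pivot 3/4 → sign +
step 2: pivot 3 → sign +
signature = (3, 0, 0)

Answer: (3, 0, 0)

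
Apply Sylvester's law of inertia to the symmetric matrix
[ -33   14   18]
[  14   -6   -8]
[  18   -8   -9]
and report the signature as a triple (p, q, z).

step 0: pivot -33 → sign −
step 1: pivot -2/33 → sign −
step 2: pivot 3 → sign +
signature = (1, 2, 0)

Answer: (1, 2, 0)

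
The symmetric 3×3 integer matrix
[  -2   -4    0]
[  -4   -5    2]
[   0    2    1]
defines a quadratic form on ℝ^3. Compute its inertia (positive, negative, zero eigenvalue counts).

Answer: (1, 2, 0)

Derivation:
step 0: pivot -2 → sign −
step 1: pivot 3 → sign +
step 2: pivot -1/3 → sign −
signature = (1, 2, 0)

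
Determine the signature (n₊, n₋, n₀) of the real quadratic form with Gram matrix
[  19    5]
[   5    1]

step 0: pivot 19 → sign +
step 1: pivot -6/19 → sign −
signature = (1, 1, 0)

Answer: (1, 1, 0)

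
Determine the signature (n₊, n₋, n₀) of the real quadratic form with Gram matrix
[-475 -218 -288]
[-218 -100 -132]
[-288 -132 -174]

step 0: pivot -475 → sign −
step 1: pivot 24/475 → sign +
step 2: row/col 2 already zero → sign 0
signature = (1, 1, 1)

Answer: (1, 1, 1)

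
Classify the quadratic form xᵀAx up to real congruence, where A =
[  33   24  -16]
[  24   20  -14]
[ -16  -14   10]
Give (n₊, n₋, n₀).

step 0: pivot 33 → sign +
step 1: pivot 28/11 → sign +
step 2: pivot 1/21 → sign +
signature = (3, 0, 0)

Answer: (3, 0, 0)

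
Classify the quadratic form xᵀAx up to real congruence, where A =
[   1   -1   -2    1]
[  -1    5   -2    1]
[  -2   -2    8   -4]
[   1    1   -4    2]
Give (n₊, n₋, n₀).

step 0: pivot 1 → sign +
step 1: pivot 4 → sign +
step 2: row/col 2 already zero → sign 0
step 3: row/col 3 already zero → sign 0
signature = (2, 0, 2)

Answer: (2, 0, 2)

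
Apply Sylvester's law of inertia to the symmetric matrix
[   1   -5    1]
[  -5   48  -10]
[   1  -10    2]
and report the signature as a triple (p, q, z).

step 0: pivot 1 → sign +
step 1: pivot 23 → sign +
step 2: pivot -2/23 → sign −
signature = (2, 1, 0)

Answer: (2, 1, 0)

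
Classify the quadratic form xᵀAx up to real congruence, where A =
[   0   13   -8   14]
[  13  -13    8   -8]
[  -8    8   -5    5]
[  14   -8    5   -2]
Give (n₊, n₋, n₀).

Answer: (2, 2, 0)

Derivation:
step 0: pivot -13 → sign −
step 1: pivot 13 → sign +
step 2: pivot -1/13 → sign −
step 3: pivot 3/13 → sign +
signature = (2, 2, 0)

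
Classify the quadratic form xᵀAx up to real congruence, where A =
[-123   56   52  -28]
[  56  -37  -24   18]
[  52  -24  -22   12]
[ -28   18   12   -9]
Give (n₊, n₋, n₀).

Answer: (0, 4, 0)

Derivation:
step 0: pivot -123 → sign −
step 1: pivot -1415/123 → sign −
step 2: pivot -2/283 → sign −
step 3: pivot -1/5 → sign −
signature = (0, 4, 0)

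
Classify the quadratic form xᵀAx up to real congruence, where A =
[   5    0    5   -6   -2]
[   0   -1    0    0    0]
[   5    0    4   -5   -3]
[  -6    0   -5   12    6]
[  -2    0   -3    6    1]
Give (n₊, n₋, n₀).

step 0: pivot 5 → sign +
step 1: pivot -1 → sign −
step 2: pivot -1 → sign −
step 3: pivot 29/5 → sign +
step 4: pivot 1/29 → sign +
signature = (3, 2, 0)

Answer: (3, 2, 0)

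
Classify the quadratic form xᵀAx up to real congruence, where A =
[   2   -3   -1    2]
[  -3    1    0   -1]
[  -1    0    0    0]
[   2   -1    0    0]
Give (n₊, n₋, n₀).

step 0: pivot 2 → sign +
step 1: pivot -7/2 → sign −
step 2: pivot 1/7 → sign +
step 3: pivot -1 → sign −
signature = (2, 2, 0)

Answer: (2, 2, 0)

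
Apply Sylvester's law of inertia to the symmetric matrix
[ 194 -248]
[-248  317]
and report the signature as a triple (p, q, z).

step 0: pivot 194 → sign +
step 1: pivot -3/97 → sign −
signature = (1, 1, 0)

Answer: (1, 1, 0)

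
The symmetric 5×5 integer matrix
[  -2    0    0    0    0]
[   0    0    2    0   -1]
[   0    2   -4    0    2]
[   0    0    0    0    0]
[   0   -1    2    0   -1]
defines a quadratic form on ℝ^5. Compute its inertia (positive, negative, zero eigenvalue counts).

Answer: (1, 2, 2)

Derivation:
step 0: pivot -2 → sign −
step 1: pivot -4 → sign −
step 2: pivot 1 → sign +
step 3: row/col 3 already zero → sign 0
step 4: row/col 4 already zero → sign 0
signature = (1, 2, 2)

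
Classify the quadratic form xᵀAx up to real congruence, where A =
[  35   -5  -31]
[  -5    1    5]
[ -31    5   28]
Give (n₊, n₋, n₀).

step 0: pivot 35 → sign +
step 1: pivot 2/7 → sign +
step 2: pivot -3/5 → sign −
signature = (2, 1, 0)

Answer: (2, 1, 0)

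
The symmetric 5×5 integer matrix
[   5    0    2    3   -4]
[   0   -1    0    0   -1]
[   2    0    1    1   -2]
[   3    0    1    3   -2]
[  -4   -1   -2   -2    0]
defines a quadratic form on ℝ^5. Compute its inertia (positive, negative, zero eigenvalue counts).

Answer: (3, 2, 0)

Derivation:
step 0: pivot 5 → sign +
step 1: pivot -1 → sign −
step 2: pivot 1/5 → sign +
step 3: pivot 1 → sign +
step 4: pivot -3 → sign −
signature = (3, 2, 0)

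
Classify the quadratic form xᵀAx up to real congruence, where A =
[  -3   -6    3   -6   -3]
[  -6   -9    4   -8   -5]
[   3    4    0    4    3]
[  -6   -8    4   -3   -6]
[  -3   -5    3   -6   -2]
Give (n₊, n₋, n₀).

step 0: pivot -3 → sign −
step 1: pivot 3 → sign +
step 2: pivot 5/3 → sign +
step 3: pivot 17/5 → sign +
step 4: pivot -6/17 → sign −
signature = (3, 2, 0)

Answer: (3, 2, 0)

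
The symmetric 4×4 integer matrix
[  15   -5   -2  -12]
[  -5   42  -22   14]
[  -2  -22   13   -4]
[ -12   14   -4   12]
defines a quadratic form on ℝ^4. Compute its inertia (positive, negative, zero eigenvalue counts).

Answer: (2, 1, 1)

Derivation:
step 0: pivot 15 → sign +
step 1: pivot 121/3 → sign +
step 2: pivot -3/605 → sign −
step 3: row/col 3 already zero → sign 0
signature = (2, 1, 1)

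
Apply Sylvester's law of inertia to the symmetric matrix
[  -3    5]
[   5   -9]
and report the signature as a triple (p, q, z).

step 0: pivot -3 → sign −
step 1: pivot -2/3 → sign −
signature = (0, 2, 0)

Answer: (0, 2, 0)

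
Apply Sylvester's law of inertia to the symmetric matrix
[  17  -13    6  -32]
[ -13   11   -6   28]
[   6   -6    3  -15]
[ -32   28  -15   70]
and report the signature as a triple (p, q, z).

step 0: pivot 17 → sign +
step 1: pivot 18/17 → sign +
step 2: pivot -1 → sign −
step 3: pivot -1 → sign −
signature = (2, 2, 0)

Answer: (2, 2, 0)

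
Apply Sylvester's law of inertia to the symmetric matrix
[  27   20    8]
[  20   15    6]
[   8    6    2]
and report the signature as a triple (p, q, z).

Answer: (2, 1, 0)

Derivation:
step 0: pivot 27 → sign +
step 1: pivot 5/27 → sign +
step 2: pivot -2/5 → sign −
signature = (2, 1, 0)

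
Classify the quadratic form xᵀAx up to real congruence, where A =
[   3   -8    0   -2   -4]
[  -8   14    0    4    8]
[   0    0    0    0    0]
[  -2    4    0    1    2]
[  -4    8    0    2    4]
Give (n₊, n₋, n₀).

step 0: pivot 3 → sign +
step 1: pivot -22/3 → sign −
step 2: pivot -1/11 → sign −
step 3: row/col 3 already zero → sign 0
step 4: row/col 4 already zero → sign 0
signature = (1, 2, 2)

Answer: (1, 2, 2)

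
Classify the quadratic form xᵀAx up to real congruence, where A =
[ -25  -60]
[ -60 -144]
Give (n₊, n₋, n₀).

Answer: (0, 1, 1)

Derivation:
step 0: pivot -25 → sign −
step 1: row/col 1 already zero → sign 0
signature = (0, 1, 1)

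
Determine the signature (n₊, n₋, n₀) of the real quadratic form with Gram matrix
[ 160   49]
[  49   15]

Answer: (1, 1, 0)

Derivation:
step 0: pivot 160 → sign +
step 1: pivot -1/160 → sign −
signature = (1, 1, 0)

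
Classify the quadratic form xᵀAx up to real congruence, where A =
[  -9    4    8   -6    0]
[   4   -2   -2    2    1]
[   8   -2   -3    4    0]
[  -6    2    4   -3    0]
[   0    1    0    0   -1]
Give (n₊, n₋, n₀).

step 0: pivot -9 → sign −
step 1: pivot -2/9 → sign −
step 2: pivot 15 → sign +
step 3: pivot 3/5 → sign +
step 4: pivot 1/6 → sign +
signature = (3, 2, 0)

Answer: (3, 2, 0)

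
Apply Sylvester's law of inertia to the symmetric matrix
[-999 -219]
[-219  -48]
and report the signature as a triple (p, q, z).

step 0: pivot -999 → sign −
step 1: pivot 1/111 → sign +
signature = (1, 1, 0)

Answer: (1, 1, 0)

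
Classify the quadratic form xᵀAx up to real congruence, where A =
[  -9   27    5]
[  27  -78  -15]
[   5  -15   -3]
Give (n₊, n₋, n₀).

Answer: (1, 2, 0)

Derivation:
step 0: pivot -9 → sign −
step 1: pivot 3 → sign +
step 2: pivot -2/9 → sign −
signature = (1, 2, 0)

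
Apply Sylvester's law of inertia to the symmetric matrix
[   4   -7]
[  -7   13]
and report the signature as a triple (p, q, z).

Answer: (2, 0, 0)

Derivation:
step 0: pivot 4 → sign +
step 1: pivot 3/4 → sign +
signature = (2, 0, 0)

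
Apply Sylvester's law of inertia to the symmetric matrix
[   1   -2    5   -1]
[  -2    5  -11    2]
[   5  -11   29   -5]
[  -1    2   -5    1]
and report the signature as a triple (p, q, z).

Answer: (3, 0, 1)

Derivation:
step 0: pivot 1 → sign +
step 1: pivot 1 → sign +
step 2: pivot 3 → sign +
step 3: row/col 3 already zero → sign 0
signature = (3, 0, 1)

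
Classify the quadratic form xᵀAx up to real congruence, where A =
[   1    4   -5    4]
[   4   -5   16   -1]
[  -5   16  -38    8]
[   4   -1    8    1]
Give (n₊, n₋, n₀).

step 0: pivot 1 → sign +
step 1: pivot -21 → sign −
step 2: pivot -9/7 → sign −
step 3: pivot -2/9 → sign −
signature = (1, 3, 0)

Answer: (1, 3, 0)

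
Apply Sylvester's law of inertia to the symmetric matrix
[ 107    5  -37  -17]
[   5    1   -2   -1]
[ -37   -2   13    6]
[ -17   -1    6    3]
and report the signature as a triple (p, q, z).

Answer: (4, 0, 0)

Derivation:
step 0: pivot 107 → sign +
step 1: pivot 82/107 → sign +
step 2: pivot 9/82 → sign +
step 3: pivot 2/9 → sign +
signature = (4, 0, 0)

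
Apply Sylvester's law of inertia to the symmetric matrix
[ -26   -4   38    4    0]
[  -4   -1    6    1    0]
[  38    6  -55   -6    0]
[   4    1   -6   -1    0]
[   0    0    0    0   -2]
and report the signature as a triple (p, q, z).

Answer: (1, 3, 1)

Derivation:
step 0: pivot -26 → sign −
step 1: pivot -5/13 → sign −
step 2: pivot 3/5 → sign +
step 3: pivot -2 → sign −
step 4: row/col 4 already zero → sign 0
signature = (1, 3, 1)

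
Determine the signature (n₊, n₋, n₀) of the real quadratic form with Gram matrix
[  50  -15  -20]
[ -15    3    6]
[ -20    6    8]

step 0: pivot 50 → sign +
step 1: pivot -3/2 → sign −
step 2: row/col 2 already zero → sign 0
signature = (1, 1, 1)

Answer: (1, 1, 1)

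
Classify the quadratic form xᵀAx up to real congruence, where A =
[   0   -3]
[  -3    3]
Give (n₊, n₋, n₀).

Answer: (1, 1, 0)

Derivation:
step 0: pivot 3 → sign +
step 1: pivot -3 → sign −
signature = (1, 1, 0)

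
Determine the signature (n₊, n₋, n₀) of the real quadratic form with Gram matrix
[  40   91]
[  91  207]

Answer: (1, 1, 0)

Derivation:
step 0: pivot 40 → sign +
step 1: pivot -1/40 → sign −
signature = (1, 1, 0)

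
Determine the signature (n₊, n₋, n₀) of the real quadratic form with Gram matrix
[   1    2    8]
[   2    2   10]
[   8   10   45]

step 0: pivot 1 → sign +
step 1: pivot -2 → sign −
step 2: pivot -1 → sign −
signature = (1, 2, 0)

Answer: (1, 2, 0)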